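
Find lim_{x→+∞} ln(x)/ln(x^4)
This is an ∞/∞ indeterminate form as x → +∞.
Write ln(x^4) = 4·ln(x), reducing the quotient to 1/4.
Limit = 1/4.

Final answer: 1/4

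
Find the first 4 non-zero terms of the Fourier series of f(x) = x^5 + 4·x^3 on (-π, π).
(-32·π^2 + 192 + 2·π^4)·sin(x) + (-π^4 - 3/2 + π^2)·sin(2·x) + (-64/81 + 32·π^2/27 + 2·π^4/3)·sin(3·x) + (-π^4/2 - 11·π^2/8 + 33/64)·sin(4·x)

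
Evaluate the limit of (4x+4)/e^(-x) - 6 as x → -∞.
The quotient is an ∞/∞ indeterminate form as x → -∞.
Compare growth rates of the dominant terms (exponentials ≫ polynomials ≫ logarithms), or apply L'Hôpital's rule; the quotient → 0.
Adding the constant: 0 - 6 = -6. Limit = -6.

Final answer: -6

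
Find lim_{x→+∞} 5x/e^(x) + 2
The quotient is an ∞/∞ indeterminate form as x → +∞.
The exponential denominator e^(x) dominates the polynomial numerator (e^x ≫ x as x → ∞), so the quotient → 0.
Adding the constant: 0 + 2 = 2. Limit = 2.

Final answer: 2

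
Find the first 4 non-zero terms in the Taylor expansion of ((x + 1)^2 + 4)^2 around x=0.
4·x^3 + 14·x^2 + 20·x + 25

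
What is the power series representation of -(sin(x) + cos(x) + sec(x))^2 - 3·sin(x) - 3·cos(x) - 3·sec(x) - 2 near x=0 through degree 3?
7·x^3/6 - x^2 - 7·x - 12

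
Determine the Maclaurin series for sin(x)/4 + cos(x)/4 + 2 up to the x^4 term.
x^4/96 - x^3/24 - x^2/8 + x/4 + 9/4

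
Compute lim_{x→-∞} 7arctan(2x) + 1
Evaluate the dominant behaviour as x → -∞; each term tends to a finite value or vanishes.
Limit = 1 - 7·π/2.

Final answer: 1 - 7·π/2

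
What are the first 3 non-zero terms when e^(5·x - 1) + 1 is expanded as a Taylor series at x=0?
25·x^2·e^(-1)/2 + 5·x·e^(-1) + e^(-1) + 1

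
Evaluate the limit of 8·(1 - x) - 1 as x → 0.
Direct substitution at x = 0 gives 7.

Final answer: 7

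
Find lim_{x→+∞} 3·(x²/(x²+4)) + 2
Evaluate the dominant behaviour as x → +∞; each term tends to a finite value or vanishes.
Limit = 5.

Final answer: 5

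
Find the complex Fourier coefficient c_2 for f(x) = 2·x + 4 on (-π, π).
Compute the real Fourier coefficients first: a_2 = 0, b_2 = -2.
Then c_2 = (a_2 − i·b_2)/2 = i.

Final answer: i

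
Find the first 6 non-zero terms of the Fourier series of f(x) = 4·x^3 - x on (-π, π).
(-50 + 8·π^2)·sin(x) + (7 - 4·π^2)·sin(2·x) + (-22/9 + 8·π^2/3)·sin(3·x) + (5/4 - 2·π^2)·sin(4·x) + (-98/125 + 8·π^2/5)·sin(5·x) + (5/9 - 4·π^2/3)·sin(6·x)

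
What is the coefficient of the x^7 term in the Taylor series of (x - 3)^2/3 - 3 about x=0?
Expand to order 7: (x - 3)^2/3 - 3 = x^2/3 - 2·x + O(x^8).
The coefficient of x^7 is 0.

Final answer: 0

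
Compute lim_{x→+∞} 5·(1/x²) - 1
Evaluate the dominant behaviour as x → +∞; each term tends to a finite value or vanishes.
Limit = -1.

Final answer: -1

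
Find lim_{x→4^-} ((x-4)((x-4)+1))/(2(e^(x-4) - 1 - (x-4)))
Both numerator and denominator → 0 as x → 4^-; this is a 0/0 indeterminate form.
Expand each to leading order near x = 4: numerator ~ (x - 4), denominator ~ (x - 4)^2.
The limit of the ratio is -∞.

Final answer: -∞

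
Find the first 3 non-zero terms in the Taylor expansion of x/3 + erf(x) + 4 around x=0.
-2·x^3/(3·√(π)) + x·(1/3 + 2/√(π)) + 4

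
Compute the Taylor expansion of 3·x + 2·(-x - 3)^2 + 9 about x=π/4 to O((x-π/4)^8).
π^2/8 + 15·π/4 + 27 + (π + 15)·(x - π/4) + 2·(x - π/4)^2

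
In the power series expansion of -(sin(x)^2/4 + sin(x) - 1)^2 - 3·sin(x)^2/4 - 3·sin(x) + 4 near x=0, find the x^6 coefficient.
Expand to order 6: -(sin(x)^2/4 + sin(x) - 1)^2 - 3·sin(x)^2/4 - 3·sin(x) + 4 = -x^6/72 + 29·x^5/120 + 17·x^4/48 - x^3/3 - 5·x^2/4 - x + 3 + O(x^7).
The coefficient of x^6 is -1/72.

Final answer: -1/72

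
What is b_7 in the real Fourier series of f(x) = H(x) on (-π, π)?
b_7 = (1/π) ∫_{-π}^{π} f(x)·sin(7x) dx.
Evaluate the integral (use parity and integration by parts as needed): b_7 = 2/(7·π).

Final answer: 2/(7·π)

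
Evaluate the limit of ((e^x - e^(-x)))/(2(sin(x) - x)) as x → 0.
Both numerator and denominator → 0 as x → 0; this is a 0/0 indeterminate form.
Expand each to leading order near x = 0: numerator ~ 2·x, denominator ~ -x^3/3.
The limit of the ratio is -∞.

Final answer: -∞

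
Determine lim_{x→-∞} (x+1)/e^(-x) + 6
The quotient is an ∞/∞ indeterminate form as x → -∞.
Compare growth rates of the dominant terms (exponentials ≫ polynomials ≫ logarithms), or apply L'Hôpital's rule; the quotient → 0.
Adding the constant: 0 + 6 = 6. Limit = 6.

Final answer: 6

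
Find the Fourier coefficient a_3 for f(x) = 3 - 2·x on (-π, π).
a_3 = (1/π) ∫_{-π}^{π} f(x)·cos(3x) dx.
Evaluate the integral (use parity and integration by parts as needed): a_3 = 0.

Final answer: 0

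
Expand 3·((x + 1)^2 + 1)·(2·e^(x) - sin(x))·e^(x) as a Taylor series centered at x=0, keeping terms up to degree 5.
92·x^5/5 + 31·x^4 + 41·x^3 + 42·x^2 + 30·x + 12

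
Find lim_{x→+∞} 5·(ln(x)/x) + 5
Evaluate the dominant behaviour as x → +∞; each term tends to a finite value or vanishes.
Limit = 5.

Final answer: 5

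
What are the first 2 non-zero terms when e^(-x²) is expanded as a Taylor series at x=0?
1 - x^2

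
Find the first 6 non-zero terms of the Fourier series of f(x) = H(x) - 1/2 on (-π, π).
2·sin(x)/π + 2·sin(3·x)/(3·π) + 2·sin(5·x)/(5·π) + 2·sin(7·x)/(7·π) + 2·sin(9·x)/(9·π) + 2·sin(11·x)/(11·π)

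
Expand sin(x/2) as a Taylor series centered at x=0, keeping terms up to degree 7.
-x^7/645120 + x^5/3840 - x^3/48 + x/2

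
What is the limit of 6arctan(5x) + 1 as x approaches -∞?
Evaluate the dominant behaviour as x → -∞; each term tends to a finite value or vanishes.
Limit = 1 - 3·π.

Final answer: 1 - 3·π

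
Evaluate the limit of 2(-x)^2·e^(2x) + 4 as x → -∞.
The product is a 0·∞ indeterminate form at x → -∞.
Rewrite the product as 2(-x)^2 / e^(-2x) (an ∞/∞ form) and apply L'Hôpital, or use the standard hierarchy e^(2|x|) ≫ |(-x)^2| as x → -∞.
The indeterminate product → 0, so the limit = 4.

Final answer: 4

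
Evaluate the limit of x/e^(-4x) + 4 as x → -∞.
The quotient is an ∞/∞ indeterminate form as x → -∞.
Compare growth rates of the dominant terms (exponentials ≫ polynomials ≫ logarithms), or apply L'Hôpital's rule; the quotient → 0.
Adding the constant: 0 + 4 = 4. Limit = 4.

Final answer: 4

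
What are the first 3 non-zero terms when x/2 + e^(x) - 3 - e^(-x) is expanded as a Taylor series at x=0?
x^3/3 + 5·x/2 - 3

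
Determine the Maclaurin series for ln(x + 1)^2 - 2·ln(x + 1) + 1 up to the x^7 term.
-69·x^7/70 + 197·x^6/180 - 37·x^5/30 + 17·x^4/12 - 5·x^3/3 + 2·x^2 - 2·x + 1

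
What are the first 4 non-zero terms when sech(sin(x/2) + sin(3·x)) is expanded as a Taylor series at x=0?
-5139071·x^6/15360 + 6027·x^4/128 - 49·x^2/8 + 1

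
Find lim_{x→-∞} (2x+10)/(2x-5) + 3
Evaluate the dominant behaviour as x → -∞; each term tends to a finite value or vanishes.
Limit = 4.

Final answer: 4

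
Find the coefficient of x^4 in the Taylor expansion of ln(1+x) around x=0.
Expand to order 4: ln(1+x) = -x^4/4 + x^3/3 - x^2/2 + x + O(x^5).
The coefficient of x^4 is -1/4.

Final answer: -1/4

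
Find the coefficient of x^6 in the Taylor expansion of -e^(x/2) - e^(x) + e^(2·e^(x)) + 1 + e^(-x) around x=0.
-1/46080 + 27·e^(2)/8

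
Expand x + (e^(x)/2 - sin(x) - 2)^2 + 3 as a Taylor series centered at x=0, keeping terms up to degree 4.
-x^4/4 - x^3 - x^2/2 + 5·x/2 + 21/4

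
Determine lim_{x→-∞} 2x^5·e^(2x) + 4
The product is a 0·∞ indeterminate form at x → -∞.
Rewrite the product as 2x^5 / e^(-2x) (an ∞/∞ form) and apply L'Hôpital, or use the standard hierarchy e^(2|x|) ≫ |x^5| as x → -∞.
The indeterminate product → 0, so the limit = 4.

Final answer: 4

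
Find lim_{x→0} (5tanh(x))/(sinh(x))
Both numerator and denominator → 0 as x → 0; this is a 0/0 indeterminate form.
Expand each to leading order near x = 0: numerator ~ 5·x, denominator ~ x.
The limit of the ratio is 5.

Final answer: 5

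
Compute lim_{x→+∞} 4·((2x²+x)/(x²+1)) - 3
Evaluate the dominant behaviour as x → +∞; each term tends to a finite value or vanishes.
Limit = 5.

Final answer: 5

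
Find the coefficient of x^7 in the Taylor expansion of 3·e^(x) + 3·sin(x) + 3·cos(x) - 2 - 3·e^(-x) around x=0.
Expand to order 7: 3·e^(x) + 3·sin(x) + 3·cos(x) - 2 - 3·e^(-x) = x^7/1680 - x^6/240 + 3·x^5/40 + x^4/8 + x^3/2 - 3·x^2/2 + 9·x + 1 + O(x^8).
The coefficient of x^7 is 1/1680.

Final answer: 1/1680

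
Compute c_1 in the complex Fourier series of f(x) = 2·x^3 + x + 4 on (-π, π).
Compute the real Fourier coefficients first: a_1 = 0, b_1 = -22 + 4·π^2.
Then c_1 = (a_1 − i·b_1)/2 = -2·i·π^2 + 11·i.

Final answer: -2·i·π^2 + 11·i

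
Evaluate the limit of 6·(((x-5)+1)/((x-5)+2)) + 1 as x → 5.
Direct substitution at x = 5 gives 4.

Final answer: 4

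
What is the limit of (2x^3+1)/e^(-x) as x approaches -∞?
This is an ∞/∞ indeterminate form as x → -∞.
Compare growth rates of the dominant terms (exponentials ≫ polynomials ≫ logarithms), or apply L'Hôpital's rule; the quotient → 0.
Limit = 0.

Final answer: 0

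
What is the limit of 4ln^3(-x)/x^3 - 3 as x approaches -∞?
The quotient is an ∞/∞ indeterminate form as x → -∞.
Compare growth rates of the dominant terms (exponentials ≫ polynomials ≫ logarithms), or apply L'Hôpital's rule; the quotient → 0.
Adding the constant: 0 - 3 = -3. Limit = -3.

Final answer: -3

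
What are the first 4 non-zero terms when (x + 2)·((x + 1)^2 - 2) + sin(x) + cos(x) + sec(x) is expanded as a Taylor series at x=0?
x^4/4 + 5·x^3/6 + 4·x^2 + 4·x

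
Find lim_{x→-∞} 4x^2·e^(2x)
This is a 0·∞ indeterminate form at x → -∞.
Rewrite the product as 4x^2 / e^(-2x) (an ∞/∞ form) and apply L'Hôpital, or use the standard hierarchy e^(2|x|) ≫ |x^2| as x → -∞.
The indeterminate product → 0, so the limit = 0.

Final answer: 0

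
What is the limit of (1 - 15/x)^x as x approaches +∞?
As x → +∞: this is the defining limit (1 - 15/x)^x → e^(-15).
Limit = e^(-15).

Final answer: e^(-15)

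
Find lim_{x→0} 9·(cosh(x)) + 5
Direct substitution at x = 0 gives 14.

Final answer: 14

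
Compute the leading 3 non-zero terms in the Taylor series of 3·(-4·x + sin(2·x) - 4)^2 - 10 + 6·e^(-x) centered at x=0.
15·x^2 + 42·x + 44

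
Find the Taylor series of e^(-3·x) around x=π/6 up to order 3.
e^(-π/2) - 3·e^(-π/2)·(x - π/6) + 9·e^(-π/2)·(x - π/6)^2/2 - 9·e^(-π/2)·(x - π/6)^3/2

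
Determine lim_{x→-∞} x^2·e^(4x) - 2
The product is a 0·∞ indeterminate form at x → -∞.
Rewrite the product as x^2 / e^(-4x) (an ∞/∞ form) and apply L'Hôpital, or use the standard hierarchy e^(4|x|) ≫ |x^2| as x → -∞.
The indeterminate product → 0, so the limit = -2.

Final answer: -2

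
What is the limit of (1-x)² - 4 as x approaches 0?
Direct substitution at x = 0 gives -3.

Final answer: -3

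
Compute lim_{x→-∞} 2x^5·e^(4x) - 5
The product is a 0·∞ indeterminate form at x → -∞.
Rewrite the product as 2x^5 / e^(-4x) (an ∞/∞ form) and apply L'Hôpital, or use the standard hierarchy e^(4|x|) ≫ |x^5| as x → -∞.
The indeterminate product → 0, so the limit = -5.

Final answer: -5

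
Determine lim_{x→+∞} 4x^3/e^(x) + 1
The quotient is an ∞/∞ indeterminate form as x → +∞.
The exponential denominator e^(x) dominates the polynomial numerator (e^x ≫ x^3 as x → ∞), so the quotient → 0.
Adding the constant: 0 + 1 = 1. Limit = 1.

Final answer: 1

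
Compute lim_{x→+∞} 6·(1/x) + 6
Evaluate the dominant behaviour as x → +∞; each term tends to a finite value or vanishes.
Limit = 6.

Final answer: 6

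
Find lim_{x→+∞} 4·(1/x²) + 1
Evaluate the dominant behaviour as x → +∞; each term tends to a finite value or vanishes.
Limit = 1.

Final answer: 1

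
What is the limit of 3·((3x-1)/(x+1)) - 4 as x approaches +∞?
Evaluate the dominant behaviour as x → +∞; each term tends to a finite value or vanishes.
Limit = 5.

Final answer: 5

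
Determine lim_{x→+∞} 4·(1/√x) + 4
Evaluate the dominant behaviour as x → +∞; each term tends to a finite value or vanishes.
Limit = 4.

Final answer: 4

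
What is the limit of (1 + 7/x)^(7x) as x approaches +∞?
As x → +∞: write (1 + 7/x)^(7x) = ((1 + 7/x)^x)^7 → (e^7)^7 = e^49.
Limit = e^(49).

Final answer: e^(49)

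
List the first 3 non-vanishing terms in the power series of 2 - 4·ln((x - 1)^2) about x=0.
4·x^2 + 8·x + 2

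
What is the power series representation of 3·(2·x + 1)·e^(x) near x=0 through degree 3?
7·x^3/2 + 15·x^2/2 + 9·x + 3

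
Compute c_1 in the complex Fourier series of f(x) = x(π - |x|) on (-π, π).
Compute the real Fourier coefficients first: a_1 = 0, b_1 = 8/π.
Then c_1 = (a_1 − i·b_1)/2 = -4·i/π.

Final answer: -4·i/π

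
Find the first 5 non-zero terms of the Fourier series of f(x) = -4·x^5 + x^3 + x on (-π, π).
(-970 - 8·π^4 + 162·π^2)·sin(x) + (-21·π^2 + 61/2 + 4·π^4)·sin(2·x) + (-8·π^4/3 - 302/81 + 178·π^2/27)·sin(3·x) + (-3·π^2 + 5/8 + 2·π^4)·sin(4·x) + (-8·π^4/5 - 2/625 + 42·π^2/25)·sin(5·x)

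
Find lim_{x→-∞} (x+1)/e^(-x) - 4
The quotient is an ∞/∞ indeterminate form as x → -∞.
Compare growth rates of the dominant terms (exponentials ≫ polynomials ≫ logarithms), or apply L'Hôpital's rule; the quotient → 0.
Adding the constant: 0 - 4 = -4. Limit = -4.

Final answer: -4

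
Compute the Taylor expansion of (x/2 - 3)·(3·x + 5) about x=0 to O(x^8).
3·x^2/2 - 13·x/2 - 15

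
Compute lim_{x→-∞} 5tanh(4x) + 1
Evaluate the dominant behaviour as x → -∞; each term tends to a finite value or vanishes.
Limit = -4.

Final answer: -4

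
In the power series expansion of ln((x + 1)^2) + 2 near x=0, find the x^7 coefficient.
Expand to order 7: ln((x + 1)^2) + 2 = 2·x^7/7 - x^6/3 + 2·x^5/5 - x^4/2 + 2·x^3/3 - x^2 + 2·x + 2 + O(x^8).
The coefficient of x^7 is 2/7.

Final answer: 2/7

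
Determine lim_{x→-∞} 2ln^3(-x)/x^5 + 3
The quotient is an ∞/∞ indeterminate form as x → -∞.
Compare growth rates of the dominant terms (exponentials ≫ polynomials ≫ logarithms), or apply L'Hôpital's rule; the quotient → 0.
Adding the constant: 0 + 3 = 3. Limit = 3.

Final answer: 3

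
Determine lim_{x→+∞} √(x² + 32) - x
This is an ∞ − ∞ indeterminate form.
Multiply and divide by the conjugate √(x²+32) + x; the x² terms cancel, leaving 32/(√(x²+32)+x) → 0.
Limit = 0.

Final answer: 0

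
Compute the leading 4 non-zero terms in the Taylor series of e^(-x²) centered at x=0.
-x^6/6 + x^4/2 - x^2 + 1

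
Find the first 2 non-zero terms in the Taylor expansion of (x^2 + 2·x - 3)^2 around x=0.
9 - 12·x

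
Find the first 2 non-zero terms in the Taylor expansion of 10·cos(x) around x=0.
10 - 5·x^2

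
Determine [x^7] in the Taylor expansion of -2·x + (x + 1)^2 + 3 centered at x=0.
Expand to order 7: -2·x + (x + 1)^2 + 3 = x^2 + 4 + O(x^8).
The coefficient of x^7 is 0.

Final answer: 0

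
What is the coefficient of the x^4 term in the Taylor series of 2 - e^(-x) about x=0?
Expand to order 4: 2 - e^(-x) = -x^4/24 + x^3/6 - x^2/2 + x + 1 + O(x^5).
The coefficient of x^4 is -1/24.

Final answer: -1/24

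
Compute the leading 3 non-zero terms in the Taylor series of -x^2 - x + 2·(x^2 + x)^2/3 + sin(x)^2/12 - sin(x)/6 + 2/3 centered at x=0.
-x^2/4 - 7·x/6 + 2/3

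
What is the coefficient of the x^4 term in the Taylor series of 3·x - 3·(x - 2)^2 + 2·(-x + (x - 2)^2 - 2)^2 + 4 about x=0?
Expand to order 4: 3·x - 3·(x - 2)^2 + 2·(-x + (x - 2)^2 - 2)^2 + 4 = 2·x^4 - 20·x^3 + 55·x^2 - 25·x + O(x^5).
The coefficient of x^4 is 2.

Final answer: 2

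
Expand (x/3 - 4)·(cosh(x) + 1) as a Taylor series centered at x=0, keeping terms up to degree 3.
x^3/6 - 2·x^2 + 2·x/3 - 8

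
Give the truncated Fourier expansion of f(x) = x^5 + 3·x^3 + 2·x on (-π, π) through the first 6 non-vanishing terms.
(-34·π^2 + 2·π^4 + 208)·sin(x) + (-π^4 - 5 + 2·π^2)·sin(2·x) + (80/81 + 14·π^2/27 + 2·π^4/3)·sin(3·x) + (-π^4/2 - 7·π^2/8 - 43/64)·sin(4·x) + (368/625 + 22·π^2/25 + 2·π^4/5)·sin(5·x) + (-π^4/3 - 22·π^2/27 - 43/81)·sin(6·x)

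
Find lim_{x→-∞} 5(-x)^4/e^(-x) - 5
The quotient is an ∞/∞ indeterminate form as x → -∞.
Compare growth rates of the dominant terms (exponentials ≫ polynomials ≫ logarithms), or apply L'Hôpital's rule; the quotient → 0.
Adding the constant: 0 - 5 = -5. Limit = -5.

Final answer: -5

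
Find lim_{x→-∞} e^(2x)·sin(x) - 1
Evaluate the dominant behaviour as x → -∞; each term tends to a finite value or vanishes.
Limit = -1.

Final answer: -1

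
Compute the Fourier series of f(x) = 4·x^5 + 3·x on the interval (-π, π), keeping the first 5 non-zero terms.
(-160·π^2 + 8·π^4 + 966)·sin(x) + (-4·π^4 - 33 + 20·π^2)·sin(2·x) + (-160·π^2/27 + 482/81 + 8·π^4/3)·sin(3·x) + (-2·π^4 - 39/16 + 5·π^2/2)·sin(4·x) + (-32·π^2/25 + 942/625 + 8·π^4/5)·sin(5·x)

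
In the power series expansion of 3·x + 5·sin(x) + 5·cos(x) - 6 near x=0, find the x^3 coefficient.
Expand to order 3: 3·x + 5·sin(x) + 5·cos(x) - 6 = -5·x^3/6 - 5·x^2/2 + 8·x - 1 + O(x^4).
The coefficient of x^3 is -5/6.

Final answer: -5/6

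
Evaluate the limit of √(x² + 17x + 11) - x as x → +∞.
This is an ∞ − ∞ indeterminate form.
Multiply and divide by the conjugate √(x²+17x + 11) + x; the x² terms cancel, leaving (17x + 11)/(√(x²+17x + 11)+x) → 17/2.
Limit = 17/2.

Final answer: 17/2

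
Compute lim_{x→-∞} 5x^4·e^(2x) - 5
The product is a 0·∞ indeterminate form at x → -∞.
Rewrite the product as 5x^4 / e^(-2x) (an ∞/∞ form) and apply L'Hôpital, or use the standard hierarchy e^(2|x|) ≫ |x^4| as x → -∞.
The indeterminate product → 0, so the limit = -5.

Final answer: -5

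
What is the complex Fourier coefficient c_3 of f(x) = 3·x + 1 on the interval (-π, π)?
Compute the real Fourier coefficients first: a_3 = 0, b_3 = 2.
Then c_3 = (a_3 − i·b_3)/2 = -i.

Final answer: -i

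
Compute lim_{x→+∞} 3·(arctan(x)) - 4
Evaluate the dominant behaviour as x → +∞; each term tends to a finite value or vanishes.
Limit = -4 + 3·π/2.

Final answer: -4 + 3·π/2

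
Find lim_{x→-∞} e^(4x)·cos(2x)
Evaluate the dominant behaviour as x → -∞; each term tends to a finite value or vanishes.
Limit = 0.

Final answer: 0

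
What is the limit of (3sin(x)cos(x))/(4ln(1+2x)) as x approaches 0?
Both numerator and denominator → 0 as x → 0; this is a 0/0 indeterminate form.
Expand each to leading order near x = 0: numerator ~ 3·x, denominator ~ 8·x.
The limit of the ratio is 3/8.

Final answer: 3/8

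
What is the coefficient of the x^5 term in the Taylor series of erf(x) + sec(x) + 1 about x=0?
Expand to order 5: erf(x) + sec(x) + 1 = x^5/(5·√(π)) + 5·x^4/24 - 2·x^3/(3·√(π)) + x^2/2 + 2·x/√(π) + 2 + O(x^6).
The coefficient of x^5 is 1/(5·√(π)).

Final answer: 1/(5·√(π))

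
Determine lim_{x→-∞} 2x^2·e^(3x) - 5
The product is a 0·∞ indeterminate form at x → -∞.
Rewrite the product as 2x^2 / e^(-3x) (an ∞/∞ form) and apply L'Hôpital, or use the standard hierarchy e^(3|x|) ≫ |x^2| as x → -∞.
The indeterminate product → 0, so the limit = -5.

Final answer: -5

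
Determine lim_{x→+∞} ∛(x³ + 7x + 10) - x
This is an ∞ − ∞ indeterminate form.
Multiply by (A² + AB + B²)/(A² + AB + B²) where A = ∛(x³+7x + 10), B = x to use A³ − B³ = (A−B)(A²+AB+B²); the x³ terms cancel, leaving (7x + 10)/(A²+AB+B²) with denominator ~ 3x², so the limit is 0.
Limit = 0.

Final answer: 0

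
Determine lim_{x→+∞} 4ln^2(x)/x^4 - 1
The quotient is an ∞/∞ indeterminate form as x → +∞.
The polynomial denominator x^4 dominates the logarithmic numerator (any positive power of x ≫ ln^2(x) as x → ∞), so the quotient → 0.
Adding the constant: 0 - 1 = -1. Limit = -1.

Final answer: -1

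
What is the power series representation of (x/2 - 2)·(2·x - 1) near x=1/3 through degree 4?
11/18 - 23·(x - 1/3)/6 + (x - 1/3)^2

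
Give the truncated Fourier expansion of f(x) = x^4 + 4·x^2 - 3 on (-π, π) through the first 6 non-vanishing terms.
(32 - 8·π^2)·cos(x) + (1 + 2·π^2)·cos(2·x) + (-8·π^2/9 - 32/27)·cos(3·x) + (13/16 + π^2/2)·cos(4·x) + (-8·π^2/25 - 352/625)·cos(5·x) - 3 + 4·π^2/3 + π^4/5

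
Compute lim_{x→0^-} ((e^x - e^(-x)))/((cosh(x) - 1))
Both numerator and denominator → 0 as x → 0^-; this is a 0/0 indeterminate form.
Expand each to leading order near x = 0: numerator ~ 2·x, denominator ~ x^2/2.
The limit of the ratio is -∞.

Final answer: -∞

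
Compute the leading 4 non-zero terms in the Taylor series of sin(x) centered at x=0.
-x^7/5040 + x^5/120 - x^3/6 + x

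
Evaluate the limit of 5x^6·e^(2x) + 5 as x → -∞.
The product is a 0·∞ indeterminate form at x → -∞.
Rewrite the product as 5x^6 / e^(-2x) (an ∞/∞ form) and apply L'Hôpital, or use the standard hierarchy e^(2|x|) ≫ |x^6| as x → -∞.
The indeterminate product → 0, so the limit = 5.

Final answer: 5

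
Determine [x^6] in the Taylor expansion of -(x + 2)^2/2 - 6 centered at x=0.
Expand to order 6: -(x + 2)^2/2 - 6 = -x^2/2 - 2·x - 8 + O(x^7).
The coefficient of x^6 is 0.

Final answer: 0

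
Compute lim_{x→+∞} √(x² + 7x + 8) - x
This is an ∞ − ∞ indeterminate form.
Multiply and divide by the conjugate √(x²+7x + 8) + x; the x² terms cancel, leaving (7x + 8)/(√(x²+7x + 8)+x) → 7/2.
Limit = 7/2.

Final answer: 7/2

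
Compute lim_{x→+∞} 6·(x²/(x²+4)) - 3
Evaluate the dominant behaviour as x → +∞; each term tends to a finite value or vanishes.
Limit = 3.

Final answer: 3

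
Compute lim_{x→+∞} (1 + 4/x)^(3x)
As x → +∞: write (1 + 4/x)^(3x) = ((1 + 4/x)^x)^3 → (e^4)^3 = e^12.
Limit = e^(12).

Final answer: e^(12)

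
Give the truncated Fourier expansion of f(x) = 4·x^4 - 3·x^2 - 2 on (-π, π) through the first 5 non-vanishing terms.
(204 - 32·π^2)·cos(x) + (-15 + 8·π^2)·cos(2·x) + (100/27 - 32·π^2/9)·cos(3·x) + (-3/2 + 2·π^2)·cos(4·x) - π^2 - 2 + 4·π^4/5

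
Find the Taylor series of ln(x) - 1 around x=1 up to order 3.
-1 + (x - 1) - (x - 1)^2/2 + (x - 1)^3/3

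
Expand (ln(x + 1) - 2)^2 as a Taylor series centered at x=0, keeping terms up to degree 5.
-49·x^5/30 + 23·x^4/12 - 7·x^3/3 + 3·x^2 - 4·x + 4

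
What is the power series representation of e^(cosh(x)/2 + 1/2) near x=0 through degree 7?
49·e·x^6/5760 + 5·e·x^4/96 + e·x^2/4 + e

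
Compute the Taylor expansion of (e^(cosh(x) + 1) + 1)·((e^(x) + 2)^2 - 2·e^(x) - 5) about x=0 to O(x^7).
x^6·(11/120 + 379·e^(2)/360) + x^5·(17/60 + 107·e^(2)/60) + x^4·(3/4 + 31·e^(2)/12) + x^3·(5/3 + 11·e^(2)/3) + x^2·(3 + 4·e^(2)) + x·(4 + 4·e^(2)) + 2 + 2·e^(2)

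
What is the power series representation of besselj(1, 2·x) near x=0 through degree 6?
x^5/12 - x^3/2 + x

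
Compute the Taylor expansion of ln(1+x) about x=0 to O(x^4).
x^3/3 - x^2/2 + x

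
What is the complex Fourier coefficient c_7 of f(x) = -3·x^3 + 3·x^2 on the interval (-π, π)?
Compute the real Fourier coefficients first: a_7 = -12/49, b_7 = 36/343 - 6·π^2/7.
Then c_7 = (a_7 − i·b_7)/2 = -6/49 - 18·i/343 + 3·i·π^2/7.

Final answer: -6/49 - 18·i/343 + 3·i·π^2/7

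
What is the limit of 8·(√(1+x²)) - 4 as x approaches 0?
Direct substitution at x = 0 gives 4.

Final answer: 4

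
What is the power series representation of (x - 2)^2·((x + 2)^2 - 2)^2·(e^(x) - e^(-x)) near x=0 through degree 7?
-103·x^7/315 - 28·x^6/15 - 136·x^5/15 - 48·x^4 + 136·x^3/3 + 96·x^2 + 32·x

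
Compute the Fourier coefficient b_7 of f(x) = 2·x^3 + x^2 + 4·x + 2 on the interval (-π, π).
b_7 = (1/π) ∫_{-π}^{π} f(x)·sin(7x) dx.
Evaluate the integral (use parity and integration by parts as needed): b_7 = 368/343 + 4·π^2/7.

Final answer: 368/343 + 4·π^2/7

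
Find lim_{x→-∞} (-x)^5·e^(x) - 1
The product is a 0·∞ indeterminate form at x → -∞.
Rewrite the product as (-x)^5 / e^(-x) (an ∞/∞ form) and apply L'Hôpital, or use the standard hierarchy e^(|x|) ≫ |(-x)^5| as x → -∞.
The indeterminate product → 0, so the limit = -1.

Final answer: -1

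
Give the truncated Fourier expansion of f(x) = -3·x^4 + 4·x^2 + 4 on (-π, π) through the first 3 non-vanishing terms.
(-160 + 24·π^2)·cos(x) + (13 - 6·π^2)·cos(2·x) - 3·π^4/5 + 4 + 4·π^2/3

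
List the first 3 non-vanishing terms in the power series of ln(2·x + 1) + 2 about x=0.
-2·x^2 + 2·x + 2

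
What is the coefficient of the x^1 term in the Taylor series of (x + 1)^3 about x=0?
Expand to order 1: (x + 1)^3 = 3·x + 1 + O(x^2).
The coefficient of x^1 is 3.

Final answer: 3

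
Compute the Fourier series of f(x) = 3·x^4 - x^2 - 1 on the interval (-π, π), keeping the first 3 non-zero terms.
(148 - 24·π^2)·cos(x) + (-10 + 6·π^2)·cos(2·x) - π^2/3 - 1 + 3·π^4/5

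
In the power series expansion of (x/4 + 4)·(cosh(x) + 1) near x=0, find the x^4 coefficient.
Expand to order 4: (x/4 + 4)·(cosh(x) + 1) = x^4/6 + x^3/8 + 2·x^2 + x/2 + 8 + O(x^5).
The coefficient of x^4 is 1/6.

Final answer: 1/6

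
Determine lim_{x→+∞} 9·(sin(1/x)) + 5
Evaluate the dominant behaviour as x → +∞; each term tends to a finite value or vanishes.
Limit = 5.

Final answer: 5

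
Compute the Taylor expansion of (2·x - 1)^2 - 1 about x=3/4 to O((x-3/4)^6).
-3/4 + 2·(x - 3/4) + 4·(x - 3/4)^2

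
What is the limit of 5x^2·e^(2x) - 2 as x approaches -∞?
The product is a 0·∞ indeterminate form at x → -∞.
Rewrite the product as 5x^2 / e^(-2x) (an ∞/∞ form) and apply L'Hôpital, or use the standard hierarchy e^(2|x|) ≫ |x^2| as x → -∞.
The indeterminate product → 0, so the limit = -2.

Final answer: -2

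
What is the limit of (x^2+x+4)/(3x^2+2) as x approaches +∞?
This is an ∞/∞ indeterminate form as x → +∞.
Divide numerator and denominator by x^2 and let the lower-order terms vanish; the leading terms give 1/3.
Limit = 1/3.

Final answer: 1/3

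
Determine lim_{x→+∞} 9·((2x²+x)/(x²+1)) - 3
Evaluate the dominant behaviour as x → +∞; each term tends to a finite value or vanishes.
Limit = 15.

Final answer: 15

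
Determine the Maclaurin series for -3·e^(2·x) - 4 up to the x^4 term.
-2·x^4 - 4·x^3 - 6·x^2 - 6·x - 7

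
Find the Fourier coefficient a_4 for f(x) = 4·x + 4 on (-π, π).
a_4 = (1/π) ∫_{-π}^{π} f(x)·cos(4x) dx.
Evaluate the integral (use parity and integration by parts as needed): a_4 = 0.

Final answer: 0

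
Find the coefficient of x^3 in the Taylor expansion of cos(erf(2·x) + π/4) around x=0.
Expand to order 3: cos(erf(2·x) + π/4) = x^3·(16·√(2)/(3·π^(3/2)) + 8·√(2)/(3·√(π))) - 4·√(2)·x^2/π - 2·√(2)·x/√(π) + √(2)/2 + O(x^4).
The coefficient of x^3 is 16·√(2)/(3·π^(3/2)) + 8·√(2)/(3·√(π)).

Final answer: 16·√(2)/(3·π^(3/2)) + 8·√(2)/(3·√(π))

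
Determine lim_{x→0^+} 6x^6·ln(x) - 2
The product is a 0·∞ indeterminate form at x → 0⁺.
Rewrite the product as 6·ln(x) / x^(-6) and apply L'Hôpital, or use the standard hierarchy x^(-6) ≫ |ln x| as x → 0⁺.
The indeterminate product → 0, so the limit = -2.

Final answer: -2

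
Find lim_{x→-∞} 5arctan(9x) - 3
Evaluate the dominant behaviour as x → -∞; each term tends to a finite value or vanishes.
Limit = -5·π/2 - 3.

Final answer: -5·π/2 - 3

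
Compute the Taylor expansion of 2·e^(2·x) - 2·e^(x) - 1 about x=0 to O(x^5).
5·x^4/4 + 7·x^3/3 + 3·x^2 + 2·x - 1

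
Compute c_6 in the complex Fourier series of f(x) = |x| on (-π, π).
Compute the real Fourier coefficients first: a_6 = 0, b_6 = 0.
Then c_6 = (a_6 − i·b_6)/2 = 0.

Final answer: 0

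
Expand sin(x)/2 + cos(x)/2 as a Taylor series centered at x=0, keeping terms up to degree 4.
x^4/48 - x^3/12 - x^2/4 + x/2 + 1/2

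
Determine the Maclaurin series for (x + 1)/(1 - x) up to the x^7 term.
2·x^7 + 2·x^6 + 2·x^5 + 2·x^4 + 2·x^3 + 2·x^2 + 2·x + 1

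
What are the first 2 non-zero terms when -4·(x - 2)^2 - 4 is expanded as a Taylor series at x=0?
16·x - 20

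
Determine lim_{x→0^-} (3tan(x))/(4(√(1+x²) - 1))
Both numerator and denominator → 0 as x → 0^-; this is a 0/0 indeterminate form.
Expand each to leading order near x = 0: numerator ~ 3·x, denominator ~ 2·x^2.
The limit of the ratio is -∞.

Final answer: -∞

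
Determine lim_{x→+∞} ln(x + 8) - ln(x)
This is an ∞ − ∞ indeterminate form.
Combine the logarithms: ln(x+8) − ln(x) = ln((x+8)/(x)) = ln(1 + 8/(x)) → ln(1) = 0.
Limit = 0.

Final answer: 0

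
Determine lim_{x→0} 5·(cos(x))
Direct substitution at x = 0 gives 5.

Final answer: 5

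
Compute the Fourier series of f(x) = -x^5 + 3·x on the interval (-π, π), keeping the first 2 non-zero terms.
(-234 - 2·π^4 + 40·π^2)·sin(x) + (-5·π^2 + 9/2 + π^4)·sin(2·x)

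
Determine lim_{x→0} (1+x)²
Direct substitution at x = 0 gives 1.

Final answer: 1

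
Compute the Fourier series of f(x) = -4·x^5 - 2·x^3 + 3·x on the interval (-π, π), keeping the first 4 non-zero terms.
(-930 - 8·π^4 + 156·π^2)·sin(x) + (-18·π^2 + 24 + 4·π^4)·sin(2·x) + (-8·π^4/3 - 86/81 + 124·π^2/27)·sin(3·x) + (-3·π^2/2 - 15/16 + 2·π^4)·sin(4·x)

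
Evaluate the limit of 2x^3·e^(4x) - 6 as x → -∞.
The product is a 0·∞ indeterminate form at x → -∞.
Rewrite the product as 2x^3 / e^(-4x) (an ∞/∞ form) and apply L'Hôpital, or use the standard hierarchy e^(4|x|) ≫ |x^3| as x → -∞.
The indeterminate product → 0, so the limit = -6.

Final answer: -6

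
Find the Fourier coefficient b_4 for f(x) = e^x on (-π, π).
b_4 = (1/π) ∫_{-π}^{π} f(x)·sin(4x) dx.
Evaluate the integral (use parity and integration by parts as needed): b_4 = (4 - 4·e^(2·π))·e^(-π)/(17·π).

Final answer: (4 - 4·e^(2·π))·e^(-π)/(17·π)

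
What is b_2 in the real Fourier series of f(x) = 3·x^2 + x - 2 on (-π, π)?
b_2 = (1/π) ∫_{-π}^{π} f(x)·sin(2x) dx.
Evaluate the integral (use parity and integration by parts as needed): b_2 = -1.

Final answer: -1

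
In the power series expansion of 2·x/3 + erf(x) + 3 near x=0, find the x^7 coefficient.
Expand to order 7: 2·x/3 + erf(x) + 3 = -x^7/(21·√(π)) + x^5/(5·√(π)) - 2·x^3/(3·√(π)) + x·(2/3 + 2/√(π)) + 3 + O(x^8).
The coefficient of x^7 is -1/(21·√(π)).

Final answer: -1/(21·√(π))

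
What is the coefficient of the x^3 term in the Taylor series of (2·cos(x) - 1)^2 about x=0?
Expand to order 3: (2·cos(x) - 1)^2 = 1 - 2·x^2 + O(x^4).
The coefficient of x^3 is 0.

Final answer: 0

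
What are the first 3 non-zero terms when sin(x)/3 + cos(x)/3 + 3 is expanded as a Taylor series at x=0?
-x^2/6 + x/3 + 10/3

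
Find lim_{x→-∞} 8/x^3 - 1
Evaluate the dominant behaviour as x → -∞; each term tends to a finite value or vanishes.
Limit = -1.

Final answer: -1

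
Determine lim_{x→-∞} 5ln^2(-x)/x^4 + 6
The quotient is an ∞/∞ indeterminate form as x → -∞.
Compare growth rates of the dominant terms (exponentials ≫ polynomials ≫ logarithms), or apply L'Hôpital's rule; the quotient → 0.
Adding the constant: 0 + 6 = 6. Limit = 6.

Final answer: 6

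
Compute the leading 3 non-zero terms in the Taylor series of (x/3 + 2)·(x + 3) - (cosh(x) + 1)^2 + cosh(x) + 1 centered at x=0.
-7·x^2/6 + 3·x + 4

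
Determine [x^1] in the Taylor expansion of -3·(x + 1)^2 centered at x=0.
Expand to order 1: -3·(x + 1)^2 = -6·x - 3 + O(x^2).
The coefficient of x^1 is -6.

Final answer: -6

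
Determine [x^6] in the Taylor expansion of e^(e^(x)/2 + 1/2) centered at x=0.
171·e/5120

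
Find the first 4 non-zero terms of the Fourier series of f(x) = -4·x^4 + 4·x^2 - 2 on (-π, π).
(-208 + 32·π^2)·cos(x) + (16 - 8·π^2)·cos(2·x) + (-112/27 + 32·π^2/9)·cos(3·x) - 4·π^4/5 - 2 + 4·π^2/3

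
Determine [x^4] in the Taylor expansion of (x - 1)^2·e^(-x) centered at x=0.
Expand to order 4: (x - 1)^2·e^(-x) = 7·x^4/8 - 13·x^3/6 + 7·x^2/2 - 3·x + 1 + O(x^5).
The coefficient of x^4 is 7/8.

Final answer: 7/8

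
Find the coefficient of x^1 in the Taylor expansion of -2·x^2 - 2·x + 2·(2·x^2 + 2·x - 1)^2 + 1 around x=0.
Expand to order 1: -2·x^2 - 2·x + 2·(2·x^2 + 2·x - 1)^2 + 1 = 3 - 10·x + O(x^2).
The coefficient of x^1 is -10.

Final answer: -10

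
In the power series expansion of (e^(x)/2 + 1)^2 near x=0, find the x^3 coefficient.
Expand to order 3: (e^(x)/2 + 1)^2 = x^3/2 + x^2 + 3·x/2 + 9/4 + O(x^4).
The coefficient of x^3 is 1/2.

Final answer: 1/2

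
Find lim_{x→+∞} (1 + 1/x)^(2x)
As x → +∞: write (1 + 1/x)^(2x) = ((1 + 1/x)^x)^2 → (e^1)^2 = e^2.
Limit = e^(2).

Final answer: e^(2)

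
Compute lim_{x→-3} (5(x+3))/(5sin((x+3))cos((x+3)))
Both numerator and denominator → 0 as x → -3; this is a 0/0 indeterminate form.
Expand each to leading order near x = -3: numerator ~ 5·(x + 3), denominator ~ 5·(x + 3).
The limit of the ratio is 1.

Final answer: 1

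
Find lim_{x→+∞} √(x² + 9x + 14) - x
This is an ∞ − ∞ indeterminate form.
Multiply and divide by the conjugate √(x²+9x + 14) + x; the x² terms cancel, leaving (9x + 14)/(√(x²+9x + 14)+x) → 9/2.
Limit = 9/2.

Final answer: 9/2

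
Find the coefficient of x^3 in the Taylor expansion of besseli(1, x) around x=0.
Expand to order 3: besseli(1, x) = x^3/16 + x/2 + O(x^4).
The coefficient of x^3 is 1/16.

Final answer: 1/16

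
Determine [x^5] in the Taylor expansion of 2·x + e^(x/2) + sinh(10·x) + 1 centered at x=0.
Expand to order 5: 2·x + e^(x/2) + sinh(10·x) + 1 = 1066667·x^5/1280 + x^4/384 + 2667·x^3/16 + x^2/8 + 25·x/2 + 2 + O(x^6).
The coefficient of x^5 is 1066667/1280.

Final answer: 1066667/1280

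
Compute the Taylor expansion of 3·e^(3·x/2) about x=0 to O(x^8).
729·x^7/71680 + 243·x^6/5120 + 243·x^5/1280 + 81·x^4/128 + 27·x^3/16 + 27·x^2/8 + 9·x/2 + 3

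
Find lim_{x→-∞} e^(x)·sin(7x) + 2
Evaluate the dominant behaviour as x → -∞; each term tends to a finite value or vanishes.
Limit = 2.

Final answer: 2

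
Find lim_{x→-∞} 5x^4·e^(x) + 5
The product is a 0·∞ indeterminate form at x → -∞.
Rewrite the product as 5x^4 / e^(-x) (an ∞/∞ form) and apply L'Hôpital, or use the standard hierarchy e^(|x|) ≫ |x^4| as x → -∞.
The indeterminate product → 0, so the limit = 5.

Final answer: 5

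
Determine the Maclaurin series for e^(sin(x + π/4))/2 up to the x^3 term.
x^3·(-e^(√(2)/2)/8 - √(2)·e^(√(2)/2)/48) + x^2·(-√(2)·e^(√(2)/2)/8 + e^(√(2)/2)/8) + √(2)·x·e^(√(2)/2)/4 + e^(√(2)/2)/2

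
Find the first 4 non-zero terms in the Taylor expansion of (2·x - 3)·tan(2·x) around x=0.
16·x^4/3 - 8·x^3 + 4·x^2 - 6·x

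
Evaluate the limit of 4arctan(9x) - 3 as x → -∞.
Evaluate the dominant behaviour as x → -∞; each term tends to a finite value or vanishes.
Limit = -2·π - 3.

Final answer: -2·π - 3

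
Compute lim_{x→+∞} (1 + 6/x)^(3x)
As x → +∞: write (1 + 6/x)^(3x) = ((1 + 6/x)^x)^3 → (e^6)^3 = e^18.
Limit = e^(18).

Final answer: e^(18)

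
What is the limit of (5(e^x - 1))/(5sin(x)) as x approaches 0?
Both numerator and denominator → 0 as x → 0; this is a 0/0 indeterminate form.
Expand each to leading order near x = 0: numerator ~ 5·x, denominator ~ 5·x.
The limit of the ratio is 1.

Final answer: 1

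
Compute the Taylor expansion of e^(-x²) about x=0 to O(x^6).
x^4/2 - x^2 + 1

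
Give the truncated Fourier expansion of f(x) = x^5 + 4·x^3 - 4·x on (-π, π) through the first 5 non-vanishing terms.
(-32·π^2 + 184 + 2·π^4)·sin(x) + (-π^4 + 5/2 + π^2)·sin(2·x) + (-280/81 + 32·π^2/27 + 2·π^4/3)·sin(3·x) + (-π^4/2 - 11·π^2/8 + 161/64)·sin(4·x) + (-1192/625 + 32·π^2/25 + 2·π^4/5)·sin(5·x)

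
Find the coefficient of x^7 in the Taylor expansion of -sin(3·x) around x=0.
Expand to order 7: -sin(3·x) = 243·x^7/560 - 81·x^5/40 + 9·x^3/2 - 3·x + O(x^8).
The coefficient of x^7 is 243/560.

Final answer: 243/560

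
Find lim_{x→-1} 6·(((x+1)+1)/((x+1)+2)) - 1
Direct substitution at x = -1 gives 2.

Final answer: 2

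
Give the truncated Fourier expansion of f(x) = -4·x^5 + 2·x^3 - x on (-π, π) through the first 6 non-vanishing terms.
(-986 - 8·π^4 + 164·π^2)·sin(x) + (-22·π^2 + 34 + 4·π^4)·sin(2·x) + (-8·π^4/3 - 446/81 + 196·π^2/27)·sin(3·x) + (-7·π^2/2 + 29/16 + 2·π^4)·sin(4·x) + (-8·π^4/5 - 562/625 + 52·π^2/25)·sin(5·x) + (-38·π^2/27 + 46/81 + 4·π^4/3)·sin(6·x)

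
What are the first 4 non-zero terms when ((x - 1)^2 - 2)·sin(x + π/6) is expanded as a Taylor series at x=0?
x^3·(1/2 + 7·√(3)/12) + x^2·(3/4 - √(3)) + x·(-1 - √(3)/2) - 1/2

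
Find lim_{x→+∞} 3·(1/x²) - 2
Evaluate the dominant behaviour as x → +∞; each term tends to a finite value or vanishes.
Limit = -2.

Final answer: -2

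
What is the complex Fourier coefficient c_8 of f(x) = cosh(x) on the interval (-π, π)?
Compute the real Fourier coefficients first: a_8 = 2·sinh(π)/(65·π), b_8 = 0.
Then c_8 = (a_8 − i·b_8)/2 = sinh(π)/(65·π).

Final answer: sinh(π)/(65·π)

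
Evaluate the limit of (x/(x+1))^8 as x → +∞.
As x → +∞: x/(x+1) = 1/(1 + 1/x) → 1, and the 8th power of a limit-1 base also → 1.
Limit = 1.

Final answer: 1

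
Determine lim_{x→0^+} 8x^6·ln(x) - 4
The product is a 0·∞ indeterminate form at x → 0⁺.
Rewrite the product as 8·ln(x) / x^(-6) and apply L'Hôpital, or use the standard hierarchy x^(-6) ≫ |ln x| as x → 0⁺.
The indeterminate product → 0, so the limit = -4.

Final answer: -4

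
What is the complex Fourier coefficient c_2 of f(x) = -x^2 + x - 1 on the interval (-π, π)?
Compute the real Fourier coefficients first: a_2 = -1, b_2 = -1.
Then c_2 = (a_2 − i·b_2)/2 = -1/2 + i/2.

Final answer: -1/2 + i/2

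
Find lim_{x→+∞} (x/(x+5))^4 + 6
As x → +∞: x/(x+5) = 1/(1 + 5/x) → 1, and the 4th power of a limit-1 base also → 1; with the additive constant, 1 + 6 = 7.
Limit = 7.

Final answer: 7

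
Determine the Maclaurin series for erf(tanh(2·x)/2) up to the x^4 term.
-10·x^3/(3·√(π)) + 2·x/√(π)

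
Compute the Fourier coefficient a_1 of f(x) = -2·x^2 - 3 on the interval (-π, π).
a_1 = (1/π) ∫_{-π}^{π} f(x)·cos(1x) dx.
Evaluate the integral (use parity and integration by parts as needed): a_1 = 8.

Final answer: 8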